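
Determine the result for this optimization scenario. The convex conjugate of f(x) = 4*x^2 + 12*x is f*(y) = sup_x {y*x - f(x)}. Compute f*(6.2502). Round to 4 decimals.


f*(y) = sup_x {y*x - a*x^2 - b*x} = sup_x {(y-b)*x - a*x^2}
FOC: (y - b) - 2a*x = 0 => x* = (y - b)/(2a)
x* = (6.2502 - 12)/(2*4) = -0.7187
f*(6.2502) = (y-b)^2/(4a) = (6.2502 - 12)^2/(4*4)
= 33.0602/16 = 2.0663


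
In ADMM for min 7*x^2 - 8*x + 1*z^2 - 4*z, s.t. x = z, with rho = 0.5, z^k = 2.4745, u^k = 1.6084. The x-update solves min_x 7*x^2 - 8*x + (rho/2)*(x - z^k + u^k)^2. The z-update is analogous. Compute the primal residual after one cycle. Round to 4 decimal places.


ADMM iteration with rho = 0.5, z^k = 2.4745, u^k = 1.6084
Step 1: x-update.
Minimize 7*x^2 - 8*x + (0.5/2)*(x - 2.4745 + 1.6084)^2
FOC: (2*7 + 0.5)*x = 8 + 0.5*(2.4745 - 1.6084)
x^{k+1} = 0.5816
Step 2: z-update.
Minimize 1*z^2 - 4*z + (0.5/2)*(0.5816 - z + 1.6084)^2
FOC: (2*1 + 0.5)*z = 4 + 0.5*(0.5816 + 1.6084)
z^{k+1} = 2.038
Step 3: u-update.
u^{k+1} = 1.6084 + 0.5816 - 2.038 = 0.152
Step 4: Primal residual = |0.5816 - 2.038| = 1.4564


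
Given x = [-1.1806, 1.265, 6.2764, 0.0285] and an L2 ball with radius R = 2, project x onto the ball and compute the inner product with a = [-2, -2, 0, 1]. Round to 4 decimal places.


Step 1: Compute ||x|| (intermediates to 6 decimals).
||x|| = sqrt((-1.1806)^2 + 1.265^2 + 6.2764^2 + 0.0285^2) = 6.510611
Step 2: Project.
Since ||x|| > R, scale = R/||x|| = 2/6.510611 = 0.307191, proj(x) = scale * x
proj(x) = [-0.36267, 0.388597, 1.928054, 0.008755]
Step 3: Dot product.
a^T * proj(x) = -2*(-0.36267) - 2*0.388597 + 0*1.928054 + 1*0.008755 = -0.0431


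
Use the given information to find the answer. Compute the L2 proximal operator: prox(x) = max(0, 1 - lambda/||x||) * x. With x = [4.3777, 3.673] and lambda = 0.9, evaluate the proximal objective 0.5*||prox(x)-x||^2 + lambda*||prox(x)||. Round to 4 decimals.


Step 1: Compute ||x||.
||x|| = 5.7145
Step 2: Compute scaling factor.
scale = max(0, 1 - 0.9/5.7145) = 0.8425
Step 3: prox(x) = [3.6882, 3.0945]
||prox(x)|| = 4.8145
Step 4: Proximal objective.
0.5*||prox-x||^2 = 0.405
lambda*||prox|| = 4.3331
Total = 4.738


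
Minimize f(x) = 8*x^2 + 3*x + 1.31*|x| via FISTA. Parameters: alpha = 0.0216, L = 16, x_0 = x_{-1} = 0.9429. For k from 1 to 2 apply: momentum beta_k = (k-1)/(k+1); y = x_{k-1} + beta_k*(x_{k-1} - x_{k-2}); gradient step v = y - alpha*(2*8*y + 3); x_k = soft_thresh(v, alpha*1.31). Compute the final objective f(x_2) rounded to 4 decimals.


FISTA on f(x) = 8*x^2 + 3*x + 1.31*|x|
L = 16, alpha = 0.0216
Iteration 1: beta = 0.0, y = 0.9429 + 0.0*(0.9429 - 0.9429) = 0.9429
  grad(y) = 18.0864, v = y - alpha*grad = 0.5522
  prox(v) = soft_thresh(0.5522, 0.0283) = 0.5239
Iteration 2: beta = 0.3333, y = 0.5239 + 0.3333*(0.5239 - 0.9429) = 0.3843
  grad(y) = 9.1485, v = y - alpha*grad = 0.1867
  prox(v) = soft_thresh(0.1867, 0.0283) = 0.1584
f(x_2) = 8*0.1584^2 + 3*0.1584 + 1.31*|0.1584| = 0.8833


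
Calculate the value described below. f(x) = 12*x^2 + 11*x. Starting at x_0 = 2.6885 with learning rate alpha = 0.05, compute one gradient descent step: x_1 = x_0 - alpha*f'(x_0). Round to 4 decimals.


We compute the gradient at x_0 and apply the update.
f'(x) = 24*x + 11
f'(2.6885) = 24*2.6885 + 11 = 75.524
x_1 = 2.6885 - 0.05*75.524 = -1.0877


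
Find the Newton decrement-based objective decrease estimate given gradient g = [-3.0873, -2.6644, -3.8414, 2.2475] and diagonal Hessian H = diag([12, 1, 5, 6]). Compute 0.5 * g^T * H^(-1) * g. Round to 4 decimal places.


Step 1: H is diagonal, so H^(-1) * g = [-0.2573, -2.6644, -0.7683, 0.3746].
Step 2: g^T H^(-1) g = sum_i g_i^2 / H_ii
  = (-3.0873)^2/12 + (-2.6644)^2/1 + (-3.8414)^2/5 + (2.2475)^2/6
  = 0.7943 + 7.099 + 2.9513 + 0.8419 = 11.6865
Step 3: Objective decrease = 0.5 * g^T H^(-1) g = 5.8432


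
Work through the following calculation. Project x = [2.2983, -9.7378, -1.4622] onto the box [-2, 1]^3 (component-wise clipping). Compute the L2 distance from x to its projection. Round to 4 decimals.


Project each component onto [-2, 1].
clip(2.2983) = 1.0, clip(-9.7378) = -2.0, clip(-1.4622) = -1.4622
Projection = [1.0, -2.0, -1.4622]
Squared diffs: [1.6856, 59.8735, 0.0]
Distance = sqrt(61.5591) = 7.846


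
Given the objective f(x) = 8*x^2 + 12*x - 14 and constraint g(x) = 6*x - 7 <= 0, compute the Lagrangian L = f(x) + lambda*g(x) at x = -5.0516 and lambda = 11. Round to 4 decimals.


Step 1: Evaluate f(x).
f(-5.0516) = 8*(-5.0516)^2 + 12*(-5.0516) - 14 = 129.5301
Step 2: Evaluate g(x).
g(-5.0516) = 6*-5.0516 - 7 = -37.3096
Step 3: Compute Lagrangian.
L = 129.5301 + 11*-37.3096 = -280.8755


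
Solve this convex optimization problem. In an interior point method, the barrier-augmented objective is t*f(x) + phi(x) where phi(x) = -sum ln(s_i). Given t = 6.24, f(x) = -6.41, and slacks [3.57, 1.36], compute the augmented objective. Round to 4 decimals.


Step 1: Compute log-barrier.
ln values: [1.2726, 0.3075]
phi = -(1.2726 + 0.3075) = -1.5801
Step 2: Compute augmented objective.
t*f(x) = 6.24*-6.41 = -39.9984
Total = -39.9984 - 1.5801 = -41.5785


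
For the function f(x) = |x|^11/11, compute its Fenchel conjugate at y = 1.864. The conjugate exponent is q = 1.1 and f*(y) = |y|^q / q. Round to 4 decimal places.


The conjugate exponent q satisfies 1/p + 1/q = 1.
p = 11, so q = 11/(11 - 1) = 1.1
|y|^q = 1.864^1.1 = 1.9838
f*(1.864) = 1.9838 / 1.1 = 1.8034


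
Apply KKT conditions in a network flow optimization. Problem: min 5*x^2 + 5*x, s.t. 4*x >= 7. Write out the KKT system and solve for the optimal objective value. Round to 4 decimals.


Step 1: Try lambda = 0 (constraint inactive).
x_unc = -5/(2*5) = -0.5
Check: 4*-0.5 = -2.0 < 7 -- violated!
Step 2: Constraint must be active: 4*x = 7
x* = 7/4 = 1.75
lambda = (2*5*1.75 + 5)/4 = 5.625
Step 3: Compute optimal value.
f(x*) = 5*1.75^2 + 5*1.75 = 24.0625


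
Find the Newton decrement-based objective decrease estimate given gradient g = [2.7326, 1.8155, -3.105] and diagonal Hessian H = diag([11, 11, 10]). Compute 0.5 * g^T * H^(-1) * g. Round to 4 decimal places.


Step 1: H is diagonal, so H^(-1) * g = [0.2484, 0.165, -0.3105].
Step 2: g^T H^(-1) g = sum_i g_i^2 / H_ii
  = (2.7326)^2/11 + (1.8155)^2/11 + (-3.105)^2/10
  = 0.6788 + 0.2996 + 0.9641 = 1.9426
Step 3: Objective decrease = 0.5 * g^T H^(-1) g = 0.9713


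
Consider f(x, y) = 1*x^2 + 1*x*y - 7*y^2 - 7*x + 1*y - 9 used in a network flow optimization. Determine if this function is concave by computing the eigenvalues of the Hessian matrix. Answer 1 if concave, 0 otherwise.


The Hessian of f(x,y) = 1*x^2 + 1*x*y - 7*y^2 - 7*x + 1*y - 9 is:
H = [[2, 1], [1, -14]]
Trace = 2 - 14 = -12
Determinant = 2*-14 - (1)^2 = -29
Discriminant = (-12)^2 - 4*-29 = 260.0
Eigenvalues: lambda_1 = -14.0623, lambda_2 = 2.0623
The function is not concave.

0


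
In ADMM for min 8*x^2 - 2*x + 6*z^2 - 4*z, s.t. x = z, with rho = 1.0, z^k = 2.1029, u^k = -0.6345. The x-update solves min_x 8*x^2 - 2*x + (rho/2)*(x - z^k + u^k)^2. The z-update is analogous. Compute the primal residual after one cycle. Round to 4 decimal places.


ADMM iteration with rho = 1.0, z^k = 2.1029, u^k = -0.6345
Step 1: x-update.
Minimize 8*x^2 - 2*x + (1.0/2)*(x - 2.1029 - 0.6345)^2
FOC: (2*8 + 1.0)*x = 2 + 1.0*(2.1029 + 0.6345)
x^{k+1} = 0.2787
Step 2: z-update.
Minimize 6*z^2 - 4*z + (1.0/2)*(0.2787 - z - 0.6345)^2
FOC: (2*6 + 1.0)*z = 4 + 1.0*(0.2787 - 0.6345)
z^{k+1} = 0.2803
Step 3: u-update.
u^{k+1} = -0.6345 + 0.2787 - 0.2803 = -0.6362
Step 4: Primal residual = |0.2787 - 0.2803| = 0.0017


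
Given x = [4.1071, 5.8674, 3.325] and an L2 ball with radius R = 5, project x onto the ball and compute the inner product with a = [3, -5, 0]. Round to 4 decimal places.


Step 1: Compute ||x|| (intermediates to 6 decimals).
||x|| = sqrt(4.1071^2 + 5.8674^2 + 3.325^2) = 7.896219
Step 2: Project.
Since ||x|| > R, scale = R/||x|| = 5/7.896219 = 0.633214, proj(x) = scale * x
proj(x) = [2.600673, 3.71532, 2.105437]
Step 3: Dot product.
a^T * proj(x) = 3*2.600673 - 5*3.71532 + 0*2.105437 = -10.7746


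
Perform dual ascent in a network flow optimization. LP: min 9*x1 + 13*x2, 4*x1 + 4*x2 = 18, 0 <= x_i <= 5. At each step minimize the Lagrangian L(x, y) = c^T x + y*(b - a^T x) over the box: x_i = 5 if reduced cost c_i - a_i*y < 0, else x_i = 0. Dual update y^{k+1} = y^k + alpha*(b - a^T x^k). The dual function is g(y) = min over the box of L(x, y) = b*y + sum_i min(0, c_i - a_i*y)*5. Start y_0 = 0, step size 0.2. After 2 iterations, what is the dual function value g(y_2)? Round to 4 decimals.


Dual ascent for LP: min 9*x1 + 13*x2, 4*x1 + 4*x2 = 18, 0 <= x_i <= 5
Step 1: y^k = 0.0, reduced costs: (9.0, 13.0)
  x^k = (0.0, 0.0), subgradient = b - a^T x = 18.0
  y^{k+1} = 0.0 + 0.2*18.0 = 3.6
Step 2: y^k = 3.6, reduced costs: (-5.4, -1.4)
  x^k = (5.0, 5.0), subgradient = b - a^T x = -22.0
  y^{k+1} = 3.6 + 0.2*-22.0 = -0.8
Dual objective at y_2 = -0.8: reduced costs (12.2, 16.2), box minimizer x = (0.0, 0.0)
g(y_2) = b*y + (c1 - a1*y)*x1 + (c2 - a2*y)*x2 = 18*(-0.8) + 12.2*0.0 + 16.2*0.0 = -14.4 + 0.0 + 0.0 = -14.4


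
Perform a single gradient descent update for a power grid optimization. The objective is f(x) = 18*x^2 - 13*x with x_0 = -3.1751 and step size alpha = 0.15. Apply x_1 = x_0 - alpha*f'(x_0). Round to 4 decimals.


We compute the gradient at x_0 and apply the update.
f'(x) = 36*x - 13
f'(-3.1751) = 36*-3.1751 - 13 = -127.3036
x_1 = -3.1751 - 0.15*-127.3036 = 15.9204


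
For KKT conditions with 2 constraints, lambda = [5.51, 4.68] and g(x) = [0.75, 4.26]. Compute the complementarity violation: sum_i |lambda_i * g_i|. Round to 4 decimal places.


KKT complementary slackness check:
lambda_1 * g_1 = 5.51 * 0.75 = 4.1325
lambda_2 * g_2 = 4.68 * 4.26 = 19.9368
Total violation = 4.1325 + 19.9368 = 24.0693


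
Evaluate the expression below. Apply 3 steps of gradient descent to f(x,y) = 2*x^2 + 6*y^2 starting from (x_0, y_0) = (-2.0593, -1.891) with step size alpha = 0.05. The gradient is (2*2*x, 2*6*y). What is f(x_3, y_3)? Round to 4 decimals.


Gradient descent on f(x,y) = 2*x^2 + 6*y^2.
Starting point: (-2.0593, -1.891), alpha = 0.05
Step 1: grad_x = 2*2*-2.0593 = -8.2372, grad_y = 2*6*-1.891 = -22.692
  x_1 = -2.0593 - 0.05*-8.2372 = -1.6474
  y_1 = -1.891 - 0.05*-22.692 = -0.7564
Step 2: grad_x = 2*2*-1.6474 = -6.5898, grad_y = 2*6*-0.7564 = -9.0768
  x_2 = -1.6474 - 0.05*-6.5898 = -1.318
  y_2 = -0.7564 - 0.05*-9.0768 = -0.3026
Step 3: grad_x = 2*2*-1.318 = -5.2718, grad_y = 2*6*-0.3026 = -3.6307
  x_3 = -1.318 - 0.05*-5.2718 = -1.0544
  y_3 = -0.3026 - 0.05*-3.6307 = -0.121
f(-1.0544, -0.121) = 2*(-1.0544)^2 + 6*(-0.121)^2 = 2.3112


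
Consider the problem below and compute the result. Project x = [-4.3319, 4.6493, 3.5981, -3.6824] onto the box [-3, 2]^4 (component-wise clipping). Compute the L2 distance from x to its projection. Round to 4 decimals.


Project each component onto [-3, 2].
clip(-4.3319) = -3.0, clip(4.6493) = 2.0, clip(3.5981) = 2.0, clip(-3.6824) = -3.0
Projection = [-3.0, 2.0, 2.0, -3.0]
Squared diffs: [1.774, 7.0188, 2.5539, 0.4657]
Distance = sqrt(11.8124) = 3.4369


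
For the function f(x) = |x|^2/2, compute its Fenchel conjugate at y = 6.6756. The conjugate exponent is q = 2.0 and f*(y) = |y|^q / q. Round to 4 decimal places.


The conjugate exponent q satisfies 1/p + 1/q = 1.
p = 2, so q = 2/(2 - 1) = 2.0
|y|^q = 6.6756^2.0 = 44.5636
f*(6.6756) = 44.5636 / 2.0 = 22.2818


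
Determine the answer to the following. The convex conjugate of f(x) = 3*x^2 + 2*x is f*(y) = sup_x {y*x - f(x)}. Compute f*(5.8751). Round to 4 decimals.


f*(y) = sup_x {y*x - a*x^2 - b*x} = sup_x {(y-b)*x - a*x^2}
FOC: (y - b) - 2a*x = 0 => x* = (y - b)/(2a)
x* = (5.8751 - 2)/(2*3) = 0.6459
f*(5.8751) = (y-b)^2/(4a) = (5.8751 - 2)^2/(4*3)
= 15.0164/12 = 1.2514


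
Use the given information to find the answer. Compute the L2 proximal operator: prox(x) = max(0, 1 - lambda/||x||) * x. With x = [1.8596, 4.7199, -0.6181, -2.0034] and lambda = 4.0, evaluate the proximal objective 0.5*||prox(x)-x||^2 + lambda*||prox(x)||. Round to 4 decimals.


Step 1: Compute ||x||.
||x|| = 5.4892
Step 2: Compute scaling factor.
scale = max(0, 1 - 4.0/5.4892) = 0.2713
Step 3: prox(x) = [0.5045, 1.2805, -0.1677, -0.5435]
||prox(x)|| = 1.4892
Step 4: Proximal objective.
0.5*||prox-x||^2 = 8.0
lambda*||prox|| = 5.9568
Total = 13.9568


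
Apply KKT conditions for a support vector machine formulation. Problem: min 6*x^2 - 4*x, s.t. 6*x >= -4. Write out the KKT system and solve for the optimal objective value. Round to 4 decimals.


Step 1: Try lambda = 0 (constraint inactive).
Stationarity: 2*6*x - 4 = 0
x* = 4/(2*6) = 1/3 = 0.3333 (rounded; the exact value 1/3 is used below)
Check constraint: 6*0.3333 = 1.9998 >= -4 -- satisfied.
Step 2: Compute optimal value.
f(x*) = 6*(1/3)^2 - 4*(1/3) = -0.6667


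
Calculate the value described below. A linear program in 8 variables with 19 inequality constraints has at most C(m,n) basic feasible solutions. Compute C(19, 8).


Each vertex corresponds to some choice of n active constraints out of m, so the number of vertices is at most C(m, n) = m! / (n!(m-n)!).
m = 19, n = 8
Numerator: 19 * 18 * 17 * 16 * 15 * 14 * 13 * 12
Denominator: 8! = 40320
C(19, 8) = 75582


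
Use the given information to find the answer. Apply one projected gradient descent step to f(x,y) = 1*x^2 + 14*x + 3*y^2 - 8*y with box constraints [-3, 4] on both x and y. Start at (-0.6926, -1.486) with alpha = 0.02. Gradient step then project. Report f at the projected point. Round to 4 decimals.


Step 1: Compute gradient at (-0.6926, -1.486).
grad_x = 2*1*-0.6926 + 14 = 12.6148
grad_y = 2*3*-1.486 - 8 = -16.916
Step 2: Gradient step.
x_raw = -0.6926 - 0.02*12.6148 = -0.9449
y_raw = -1.486 - 0.02*-16.916 = -1.1477
Step 3: Project onto [-3, 4].
x_proj = clip(-0.9449) = -0.9449
y_proj = clip(-1.1477) = -1.1477
Step 4: Evaluate f.
f(-0.9449, -1.1477) = 0.7972


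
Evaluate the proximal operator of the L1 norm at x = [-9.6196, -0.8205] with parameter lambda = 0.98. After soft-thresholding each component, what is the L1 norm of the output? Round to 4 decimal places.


Soft-thresholding with lambda = 0.98:
prox(-9.6196) = sign(-9.6196)*max(|-9.6196| - 0.98, 0) = -8.6396
prox(-0.8205) = sign(-0.8205)*max(|-0.8205| - 0.98, 0) = 0.0
prox(x) = [-8.6396, 0.0]
||prox(x)||_1 = 8.6396 + 0.0 = 8.6396


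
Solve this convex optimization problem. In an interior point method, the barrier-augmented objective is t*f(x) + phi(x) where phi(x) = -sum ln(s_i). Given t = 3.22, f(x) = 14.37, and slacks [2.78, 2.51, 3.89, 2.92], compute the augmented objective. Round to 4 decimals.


Step 1: Compute log-barrier.
ln values: [1.0225, 0.9203, 1.3584, 1.0716]
phi = -(1.0225 + 0.9203 + 1.3584 + 1.0716) = -4.3727
Step 2: Compute augmented objective.
t*f(x) = 3.22*14.37 = 46.2714
Total = 46.2714 - 4.3727 = 41.8987


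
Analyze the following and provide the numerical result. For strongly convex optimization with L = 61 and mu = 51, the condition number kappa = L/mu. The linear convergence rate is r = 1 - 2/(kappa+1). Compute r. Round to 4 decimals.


Step 1: Compute the condition number.
kappa = L/mu = 61/51 = 1.1961
Step 2: Compute the convergence rate.
r = 1 - 2/(kappa + 1) = 1 - 2*mu/(L + mu) = (L - mu)/(L + mu) = 10/112 = 0.0893


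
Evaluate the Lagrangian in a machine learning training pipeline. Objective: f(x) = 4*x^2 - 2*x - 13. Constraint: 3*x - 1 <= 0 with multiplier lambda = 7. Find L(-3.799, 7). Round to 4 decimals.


Step 1: Evaluate f(x).
f(-3.799) = 4*(-3.799)^2 - 2*(-3.799) - 13 = 52.3276
Step 2: Evaluate g(x).
g(-3.799) = 3*-3.799 - 1 = -12.397
Step 3: Compute Lagrangian.
L = 52.3276 + 7*-12.397 = -34.4514


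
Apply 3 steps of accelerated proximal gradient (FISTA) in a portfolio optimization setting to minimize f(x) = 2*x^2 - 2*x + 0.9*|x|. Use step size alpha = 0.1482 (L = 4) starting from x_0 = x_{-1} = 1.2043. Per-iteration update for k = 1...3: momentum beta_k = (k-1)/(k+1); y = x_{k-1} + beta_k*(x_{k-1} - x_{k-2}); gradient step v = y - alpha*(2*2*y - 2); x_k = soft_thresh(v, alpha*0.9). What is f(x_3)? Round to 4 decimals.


FISTA on f(x) = 2*x^2 - 2*x + 0.9*|x|
L = 4, alpha = 0.1482
Iteration 1: beta = 0.0, y = 1.2043 + 0.0*(1.2043 - 1.2043) = 1.2043
  grad(y) = 2.8172, v = y - alpha*grad = 0.7868
  prox(v) = soft_thresh(0.7868, 0.1334) = 0.6534
Iteration 2: beta = 0.3333, y = 0.6534 + 0.3333*(0.6534 - 1.2043) = 0.4698
  grad(y) = -0.1209, v = y - alpha*grad = 0.4877
  prox(v) = soft_thresh(0.4877, 0.1334) = 0.3543
Iteration 3: beta = 0.5, y = 0.3543 + 0.5*(0.3543 - 0.6534) = 0.2048
  grad(y) = -1.1809, v = y - alpha*grad = 0.3798
  prox(v) = soft_thresh(0.3798, 0.1334) = 0.2464
f(x_3) = 2*0.2464^2 - 2*0.2464 + 0.9*|0.2464| = -0.1496


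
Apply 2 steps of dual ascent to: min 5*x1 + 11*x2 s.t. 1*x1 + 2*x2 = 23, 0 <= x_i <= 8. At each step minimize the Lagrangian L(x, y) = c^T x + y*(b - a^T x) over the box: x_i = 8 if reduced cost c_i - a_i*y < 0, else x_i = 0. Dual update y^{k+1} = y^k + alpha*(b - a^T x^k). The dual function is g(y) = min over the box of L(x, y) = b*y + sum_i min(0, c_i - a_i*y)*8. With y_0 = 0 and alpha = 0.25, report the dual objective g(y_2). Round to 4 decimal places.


Dual ascent for LP: min 5*x1 + 11*x2, 1*x1 + 2*x2 = 23, 0 <= x_i <= 8
Step 1: y^k = 0.0, reduced costs: (5.0, 11.0)
  x^k = (0.0, 0.0), subgradient = b - a^T x = 23.0
  y^{k+1} = 0.0 + 0.25*23.0 = 5.75
Step 2: y^k = 5.75, reduced costs: (-0.75, -0.5)
  x^k = (8.0, 8.0), subgradient = b - a^T x = -1.0
  y^{k+1} = 5.75 + 0.25*-1.0 = 5.5
Dual objective at y_2 = 5.5: reduced costs (-0.5, 0.0), box minimizer x = (8.0, 0.0)
g(y_2) = b*y + (c1 - a1*y)*x1 + (c2 - a2*y)*x2 = 23*5.5 + (-0.5)*8.0 + 0.0*0.0 = 126.5 - 4.0 + 0.0 = 122.5


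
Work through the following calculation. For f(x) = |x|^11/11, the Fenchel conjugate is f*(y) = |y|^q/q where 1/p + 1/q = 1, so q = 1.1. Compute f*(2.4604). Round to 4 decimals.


The conjugate exponent q satisfies 1/p + 1/q = 1.
p = 11, so q = 11/(11 - 1) = 1.1
|y|^q = 2.4604^1.1 = 2.6922
f*(2.4604) = 2.6922 / 1.1 = 2.4474


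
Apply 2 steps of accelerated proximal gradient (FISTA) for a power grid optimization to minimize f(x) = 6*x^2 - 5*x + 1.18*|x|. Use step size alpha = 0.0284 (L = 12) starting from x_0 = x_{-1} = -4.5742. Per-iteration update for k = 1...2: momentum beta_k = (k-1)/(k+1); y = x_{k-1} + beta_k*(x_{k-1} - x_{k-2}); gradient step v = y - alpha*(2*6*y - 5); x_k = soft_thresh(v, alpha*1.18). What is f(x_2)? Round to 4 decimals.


FISTA on f(x) = 6*x^2 - 5*x + 1.18*|x|
L = 12, alpha = 0.0284
Iteration 1: beta = 0.0, y = -4.5742 + 0.0*(-4.5742 + 4.5742) = -4.5742
  grad(y) = -59.8904, v = y - alpha*grad = -2.8733
  prox(v) = soft_thresh(-2.8733, 0.0335) = -2.8398
Iteration 2: beta = 0.3333, y = -2.8398 + 0.3333*(-2.8398 + 4.5742) = -2.2617
  grad(y) = -32.14, v = y - alpha*grad = -1.3489
  prox(v) = soft_thresh(-1.3489, 0.0335) = -1.3154
f(x_2) = 6*(-1.3154)^2 - 5*(-1.3154) + 1.18*|-1.3154| = 18.5104


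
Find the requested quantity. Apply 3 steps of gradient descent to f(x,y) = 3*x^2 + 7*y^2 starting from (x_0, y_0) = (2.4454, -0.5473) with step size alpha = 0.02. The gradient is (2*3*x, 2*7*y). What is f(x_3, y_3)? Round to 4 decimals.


Gradient descent on f(x,y) = 3*x^2 + 7*y^2.
Starting point: (2.4454, -0.5473), alpha = 0.02
Step 1: grad_x = 2*3*2.4454 = 14.6724, grad_y = 2*7*-0.5473 = -7.6622
  x_1 = 2.4454 - 0.02*14.6724 = 2.152
  y_1 = -0.5473 - 0.02*-7.6622 = -0.3941
Step 2: grad_x = 2*3*2.152 = 12.9117, grad_y = 2*7*-0.3941 = -5.5168
  x_2 = 2.152 - 0.02*12.9117 = 1.8937
  y_2 = -0.3941 - 0.02*-5.5168 = -0.2837
Step 3: grad_x = 2*3*1.8937 = 11.3623, grad_y = 2*7*-0.2837 = -3.9721
  x_3 = 1.8937 - 0.02*11.3623 = 1.6665
  y_3 = -0.2837 - 0.02*-3.9721 = -0.2043
f(1.6665, -0.2043) = 3*1.6665^2 + 7*(-0.2043)^2 = 8.6235


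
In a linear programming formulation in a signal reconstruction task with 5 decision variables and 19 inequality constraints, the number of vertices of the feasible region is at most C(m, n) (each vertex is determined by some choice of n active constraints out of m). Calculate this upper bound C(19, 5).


Each vertex corresponds to some choice of n active constraints out of m, so the number of vertices is at most C(m, n) = m! / (n!(m-n)!).
m = 19, n = 5
Numerator: 19 * 18 * 17 * 16 * 15
Denominator: 5! = 120
C(19, 5) = 11628


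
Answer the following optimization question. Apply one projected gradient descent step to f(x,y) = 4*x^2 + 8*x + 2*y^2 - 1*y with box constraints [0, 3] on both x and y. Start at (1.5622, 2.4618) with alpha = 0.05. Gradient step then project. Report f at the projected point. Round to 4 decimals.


Step 1: Compute gradient at (1.5622, 2.4618).
grad_x = 2*4*1.5622 + 8 = 20.4976
grad_y = 2*2*2.4618 - 1 = 8.8472
Step 2: Gradient step.
x_raw = 1.5622 - 0.05*20.4976 = 0.5373
y_raw = 2.4618 - 0.05*8.8472 = 2.0194
Step 3: Project onto [0, 3].
x_proj = clip(0.5373) = 0.5373
y_proj = clip(2.0194) = 2.0194
Step 4: Evaluate f.
f(0.5373, 2.0194) = 11.5902


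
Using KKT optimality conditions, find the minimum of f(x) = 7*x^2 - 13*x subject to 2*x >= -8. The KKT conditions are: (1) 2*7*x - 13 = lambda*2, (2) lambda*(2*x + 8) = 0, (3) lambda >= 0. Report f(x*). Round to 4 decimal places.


Step 1: Try lambda = 0 (constraint inactive).
Stationarity: 2*7*x - 13 = 0
x* = 13/(2*7) = 13/14 = 0.9286 (rounded; the exact value 13/14 is used below)
Check constraint: 2*0.9286 = 1.8572 >= -8 -- satisfied.
Step 2: Compute optimal value.
f(x*) = 7*(13/14)^2 - 13*(13/14) = -6.0357


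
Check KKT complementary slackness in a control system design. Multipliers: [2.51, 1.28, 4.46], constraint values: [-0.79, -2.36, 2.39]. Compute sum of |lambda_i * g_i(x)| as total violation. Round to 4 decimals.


KKT complementary slackness check:
lambda_1 * g_1 = 2.51 * -0.79 = -1.9829
lambda_2 * g_2 = 1.28 * -2.36 = -3.0208
lambda_3 * g_3 = 4.46 * 2.39 = 10.6594
Total violation = 1.9829 + 3.0208 + 10.6594 = 15.6631


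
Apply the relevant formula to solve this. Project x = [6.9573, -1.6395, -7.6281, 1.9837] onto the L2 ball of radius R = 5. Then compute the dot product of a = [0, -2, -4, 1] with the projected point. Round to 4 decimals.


Step 1: Compute ||x|| (intermediates to 6 decimals).
||x|| = sqrt(6.9573^2 + (-1.6395)^2 + (-7.6281)^2 + 1.9837^2) = 10.640252
Step 2: Project.
Since ||x|| > R, scale = R/||x|| = 5/10.640252 = 0.469914, proj(x) = scale * x
proj(x) = [3.269333, -0.770424, -3.584551, 0.932168]
Step 3: Dot product.
a^T * proj(x) = 0*3.269333 - 2*(-0.770424) - 4*(-3.584551) + 1*0.932168 = 16.8112


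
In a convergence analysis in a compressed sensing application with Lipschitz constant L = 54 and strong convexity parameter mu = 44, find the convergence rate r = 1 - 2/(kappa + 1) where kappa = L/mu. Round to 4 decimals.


Step 1: Compute the condition number.
kappa = L/mu = 54/44 = 1.2273
Step 2: Compute the convergence rate.
r = 1 - 2/(kappa + 1) = 1 - 2*mu/(L + mu) = (L - mu)/(L + mu) = 10/98 = 0.102


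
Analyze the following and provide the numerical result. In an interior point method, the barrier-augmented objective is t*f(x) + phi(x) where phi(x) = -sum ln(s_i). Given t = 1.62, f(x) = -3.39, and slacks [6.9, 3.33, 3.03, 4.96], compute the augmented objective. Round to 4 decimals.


Step 1: Compute log-barrier.
ln values: [1.9315, 1.203, 1.1086, 1.6014]
phi = -(1.9315 + 1.203 + 1.1086 + 1.6014) = -5.8445
Step 2: Compute augmented objective.
t*f(x) = 1.62*-3.39 = -5.4918
Total = -5.4918 - 5.8445 = -11.3363


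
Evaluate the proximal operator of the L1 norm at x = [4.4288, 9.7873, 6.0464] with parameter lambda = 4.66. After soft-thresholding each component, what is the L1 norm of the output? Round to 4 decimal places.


Soft-thresholding with lambda = 4.66:
prox(4.4288) = sign(4.4288)*max(|4.4288| - 4.66, 0) = 0.0
prox(9.7873) = sign(9.7873)*max(|9.7873| - 4.66, 0) = 5.1273
prox(6.0464) = sign(6.0464)*max(|6.0464| - 4.66, 0) = 1.3864
prox(x) = [0.0, 5.1273, 1.3864]
||prox(x)||_1 = 0.0 + 5.1273 + 1.3864 = 6.5137


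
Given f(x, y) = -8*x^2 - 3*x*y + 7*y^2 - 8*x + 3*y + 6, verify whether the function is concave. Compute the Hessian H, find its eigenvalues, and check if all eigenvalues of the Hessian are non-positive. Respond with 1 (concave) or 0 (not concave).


The Hessian of f(x,y) = -8*x^2 - 3*x*y + 7*y^2 - 8*x + 3*y + 6 is:
H = [[-16, -3], [-3, 14]]
Trace = -16 + 14 = -2
Determinant = -16*14 - (-3)^2 = -233
Discriminant = (-2)^2 - 4*-233 = 936.0
Eigenvalues: lambda_1 = -16.2971, lambda_2 = 14.2971
The function is not concave.

0


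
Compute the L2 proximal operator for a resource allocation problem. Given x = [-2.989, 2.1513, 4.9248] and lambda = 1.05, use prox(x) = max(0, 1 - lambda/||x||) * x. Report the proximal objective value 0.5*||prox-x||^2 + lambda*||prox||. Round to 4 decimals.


Step 1: Compute ||x||.
||x|| = 6.1495
Step 2: Compute scaling factor.
scale = max(0, 1 - 1.05/6.1495) = 0.8293
Step 3: prox(x) = [-2.4786, 1.784, 4.0839]
||prox(x)|| = 5.0995
Step 4: Proximal objective.
0.5*||prox-x||^2 = 0.5513
lambda*||prox|| = 5.3545
Total = 5.9057


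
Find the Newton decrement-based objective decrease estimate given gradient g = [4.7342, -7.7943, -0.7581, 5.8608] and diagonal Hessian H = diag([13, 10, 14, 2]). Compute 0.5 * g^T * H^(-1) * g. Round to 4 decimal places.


Step 1: H is diagonal, so H^(-1) * g = [0.3642, -0.7794, -0.0542, 2.9304].
Step 2: g^T H^(-1) g = sum_i g_i^2 / H_ii
  = (4.7342)^2/13 + (-7.7943)^2/10 + (-0.7581)^2/14 + (5.8608)^2/2
  = 1.724 + 6.0751 + 0.0411 + 17.1745 = 25.0147
Step 3: Objective decrease = 0.5 * g^T H^(-1) g = 12.5074


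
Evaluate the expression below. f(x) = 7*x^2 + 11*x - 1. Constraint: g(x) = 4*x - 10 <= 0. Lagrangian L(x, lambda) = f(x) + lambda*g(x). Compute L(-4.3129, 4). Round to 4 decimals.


Step 1: Evaluate f(x).
f(-4.3129) = 7*(-4.3129)^2 + 11*(-4.3129) - 1 = 81.7658
Step 2: Evaluate g(x).
g(-4.3129) = 4*-4.3129 - 10 = -27.2516
Step 3: Compute Lagrangian.
L = 81.7658 + 4*-27.2516 = -27.2406


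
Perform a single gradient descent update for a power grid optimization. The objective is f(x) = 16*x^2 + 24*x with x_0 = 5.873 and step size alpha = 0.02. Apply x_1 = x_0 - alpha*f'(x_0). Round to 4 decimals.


We compute the gradient at x_0 and apply the update.
f'(x) = 32*x + 24
f'(5.873) = 32*5.873 + 24 = 211.936
x_1 = 5.873 - 0.02*211.936 = 1.6343


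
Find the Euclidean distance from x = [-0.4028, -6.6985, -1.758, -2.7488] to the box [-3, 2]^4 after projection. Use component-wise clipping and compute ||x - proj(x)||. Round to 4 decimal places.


Project each component onto [-3, 2].
clip(-0.4028) = -0.4028, clip(-6.6985) = -3.0, clip(-1.758) = -1.758, clip(-2.7488) = -2.7488
Projection = [-0.4028, -3.0, -1.758, -2.7488]
Squared diffs: [0.0, 13.6789, 0.0, 0.0]
Distance = sqrt(13.6789) = 3.6985


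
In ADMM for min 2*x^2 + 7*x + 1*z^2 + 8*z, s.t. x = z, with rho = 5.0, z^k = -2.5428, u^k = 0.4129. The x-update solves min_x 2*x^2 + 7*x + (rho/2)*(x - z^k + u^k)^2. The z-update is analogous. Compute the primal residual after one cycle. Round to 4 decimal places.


ADMM iteration with rho = 5.0, z^k = -2.5428, u^k = 0.4129
Step 1: x-update.
Minimize 2*x^2 + 7*x + (5.0/2)*(x + 2.5428 + 0.4129)^2
FOC: (2*2 + 5.0)*x = -7 + 5.0*(-2.5428 - 0.4129)
x^{k+1} = -2.4198
Step 2: z-update.
Minimize 1*z^2 + 8*z + (5.0/2)*(-2.4198 - z + 0.4129)^2
FOC: (2*1 + 5.0)*z = -8 + 5.0*(-2.4198 + 0.4129)
z^{k+1} = -2.5764
Step 3: u-update.
u^{k+1} = 0.4129 - 2.4198 + 2.5764 = 0.5694
Step 4: Primal residual = |-2.4198 + 2.5764| = 0.1565


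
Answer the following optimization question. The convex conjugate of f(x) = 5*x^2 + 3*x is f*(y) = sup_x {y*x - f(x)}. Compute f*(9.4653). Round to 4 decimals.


f*(y) = sup_x {y*x - a*x^2 - b*x} = sup_x {(y-b)*x - a*x^2}
FOC: (y - b) - 2a*x = 0 => x* = (y - b)/(2a)
x* = (9.4653 - 3)/(2*5) = 0.6465
f*(9.4653) = (y-b)^2/(4a) = (9.4653 - 3)^2/(4*5)
= 41.8001/20 = 2.09


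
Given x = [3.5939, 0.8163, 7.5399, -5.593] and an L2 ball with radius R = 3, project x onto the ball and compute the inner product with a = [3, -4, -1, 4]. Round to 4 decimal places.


Step 1: Compute ||x|| (intermediates to 6 decimals).
||x|| = sqrt(3.5939^2 + 0.8163^2 + 7.5399^2 + (-5.593)^2) = 10.085346
Step 2: Project.
Since ||x|| > R, scale = R/||x|| = 3/10.085346 = 0.297461, proj(x) = scale * x
proj(x) = [1.069045, 0.242817, 2.242826, -1.663699]
Step 3: Dot product.
a^T * proj(x) = 3*1.069045 - 4*0.242817 - 1*2.242826 + 4*(-1.663699) = -6.6618


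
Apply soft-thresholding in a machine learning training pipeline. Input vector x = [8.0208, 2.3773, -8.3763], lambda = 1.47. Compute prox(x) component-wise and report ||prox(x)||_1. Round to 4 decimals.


Soft-thresholding with lambda = 1.47:
prox(8.0208) = sign(8.0208)*max(|8.0208| - 1.47, 0) = 6.5508
prox(2.3773) = sign(2.3773)*max(|2.3773| - 1.47, 0) = 0.9073
prox(-8.3763) = sign(-8.3763)*max(|-8.3763| - 1.47, 0) = -6.9063
prox(x) = [6.5508, 0.9073, -6.9063]
||prox(x)||_1 = 6.5508 + 0.9073 + 6.9063 = 14.3644


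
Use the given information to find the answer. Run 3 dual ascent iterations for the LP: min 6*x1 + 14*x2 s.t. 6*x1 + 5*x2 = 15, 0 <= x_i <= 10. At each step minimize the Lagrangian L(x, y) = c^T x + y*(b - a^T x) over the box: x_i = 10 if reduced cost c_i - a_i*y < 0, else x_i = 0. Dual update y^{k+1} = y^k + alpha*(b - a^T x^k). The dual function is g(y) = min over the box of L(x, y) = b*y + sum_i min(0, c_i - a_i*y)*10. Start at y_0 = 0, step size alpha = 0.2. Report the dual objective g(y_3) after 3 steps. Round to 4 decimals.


Dual ascent for LP: min 6*x1 + 14*x2, 6*x1 + 5*x2 = 15, 0 <= x_i <= 10
Step 1: y^k = 0.0, reduced costs: (6.0, 14.0)
  x^k = (0.0, 0.0), subgradient = b - a^T x = 15.0
  y^{k+1} = 0.0 + 0.2*15.0 = 3.0
Step 2: y^k = 3.0, reduced costs: (-12.0, -1.0)
  x^k = (10.0, 10.0), subgradient = b - a^T x = -95.0
  y^{k+1} = 3.0 + 0.2*-95.0 = -16.0
Step 3: y^k = -16.0, reduced costs: (102.0, 94.0)
  x^k = (0.0, 0.0), subgradient = b - a^T x = 15.0
  y^{k+1} = -16.0 + 0.2*15.0 = -13.0
Dual objective at y_3 = -13.0: reduced costs (84.0, 79.0), box minimizer x = (0.0, 0.0)
g(y_3) = b*y + (c1 - a1*y)*x1 + (c2 - a2*y)*x2 = 15*(-13.0) + 84.0*0.0 + 79.0*0.0 = -195.0 + 0.0 + 0.0 = -195.0


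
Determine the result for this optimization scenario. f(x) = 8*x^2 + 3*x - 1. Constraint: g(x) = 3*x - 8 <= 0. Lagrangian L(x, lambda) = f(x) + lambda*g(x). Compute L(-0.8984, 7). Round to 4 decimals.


Step 1: Evaluate f(x).
f(-0.8984) = 8*(-0.8984)^2 + 3*(-0.8984) - 1 = 2.7618
Step 2: Evaluate g(x).
g(-0.8984) = 3*-0.8984 - 8 = -10.6952
Step 3: Compute Lagrangian.
L = 2.7618 + 7*-10.6952 = -72.1046


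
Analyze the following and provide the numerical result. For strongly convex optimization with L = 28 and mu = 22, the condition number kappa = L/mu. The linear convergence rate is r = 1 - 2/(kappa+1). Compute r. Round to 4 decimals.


Step 1: Compute the condition number.
kappa = L/mu = 28/22 = 1.2727
Step 2: Compute the convergence rate.
r = 1 - 2/(kappa + 1) = 1 - 2*mu/(L + mu) = (L - mu)/(L + mu) = 6/50 = 0.12


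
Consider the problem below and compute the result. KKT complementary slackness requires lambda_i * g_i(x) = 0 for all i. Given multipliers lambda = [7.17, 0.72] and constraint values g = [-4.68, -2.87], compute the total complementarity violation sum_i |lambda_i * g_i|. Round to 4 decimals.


KKT complementary slackness check:
lambda_1 * g_1 = 7.17 * -4.68 = -33.5556
lambda_2 * g_2 = 0.72 * -2.87 = -2.0664
Total violation = 33.5556 + 2.0664 = 35.622


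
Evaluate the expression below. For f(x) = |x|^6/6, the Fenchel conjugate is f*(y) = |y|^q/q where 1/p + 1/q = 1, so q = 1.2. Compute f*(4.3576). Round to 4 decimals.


The conjugate exponent q satisfies 1/p + 1/q = 1.
p = 6, so q = 6/(6 - 1) = 1.2
|y|^q = 4.3576^1.2 = 5.8492
f*(4.3576) = 5.8492 / 1.2 = 4.8743


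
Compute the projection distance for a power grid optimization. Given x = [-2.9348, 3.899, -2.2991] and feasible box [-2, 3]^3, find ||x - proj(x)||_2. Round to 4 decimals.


Project each component onto [-2, 3].
clip(-2.9348) = -2.0, clip(3.899) = 3.0, clip(-2.2991) = -2.0
Projection = [-2.0, 3.0, -2.0]
Squared diffs: [0.8739, 0.8082, 0.0895]
Distance = sqrt(1.7716) = 1.331


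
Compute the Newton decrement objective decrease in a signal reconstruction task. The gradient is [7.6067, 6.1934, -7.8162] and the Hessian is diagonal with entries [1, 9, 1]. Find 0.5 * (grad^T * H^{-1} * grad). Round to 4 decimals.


Step 1: H is diagonal, so H^(-1) * g = [7.6067, 0.6882, -7.8162].
Step 2: g^T H^(-1) g = sum_i g_i^2 / H_ii
  = (7.6067)^2/1 + (6.1934)^2/9 + (-7.8162)^2/1
  = 57.8619 + 4.262 + 61.093 = 123.2169
Step 3: Objective decrease = 0.5 * g^T H^(-1) g = 61.6084


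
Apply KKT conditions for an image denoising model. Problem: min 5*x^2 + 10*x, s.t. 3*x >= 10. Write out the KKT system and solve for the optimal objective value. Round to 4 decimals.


Step 1: Try lambda = 0 (constraint inactive).
x_unc = -10/(2*5) = -1.0
Check: 3*-1.0 = -3.0 < 10 -- violated!
Step 2: Constraint must be active: 3*x = 10
x* = 10/3 = 3.3333 (rounded; the exact value 10/3 is used below)
lambda = (2*5*(10/3) + 10)/3 = 14.4444
Step 3: Compute optimal value.
f(x*) = 5*(10/3)^2 + 10*(10/3) = 88.8889


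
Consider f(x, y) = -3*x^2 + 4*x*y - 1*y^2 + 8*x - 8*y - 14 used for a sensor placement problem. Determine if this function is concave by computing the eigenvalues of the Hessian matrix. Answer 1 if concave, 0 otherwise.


The Hessian of f(x,y) = -3*x^2 + 4*x*y - 1*y^2 + 8*x - 8*y - 14 is:
H = [[-6, 4], [4, -2]]
Trace = -6 - 2 = -8
Determinant = -6*-2 - (4)^2 = -4
Discriminant = (-8)^2 - 4*-4 = 80.0
Eigenvalues: lambda_1 = -8.4721, lambda_2 = 0.4721
The function is not concave.

0


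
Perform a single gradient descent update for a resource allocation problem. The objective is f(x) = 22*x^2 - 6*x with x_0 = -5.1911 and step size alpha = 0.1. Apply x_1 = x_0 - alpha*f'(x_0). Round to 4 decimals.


We compute the gradient at x_0 and apply the update.
f'(x) = 44*x - 6
f'(-5.1911) = 44*-5.1911 - 6 = -234.4084
x_1 = -5.1911 - 0.1*-234.4084 = 18.2497


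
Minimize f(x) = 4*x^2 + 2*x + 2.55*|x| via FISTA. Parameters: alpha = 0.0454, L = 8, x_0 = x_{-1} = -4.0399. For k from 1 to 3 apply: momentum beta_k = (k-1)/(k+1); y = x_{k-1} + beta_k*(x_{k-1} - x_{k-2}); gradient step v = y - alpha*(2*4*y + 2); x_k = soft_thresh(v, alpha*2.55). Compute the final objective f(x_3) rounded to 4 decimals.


FISTA on f(x) = 4*x^2 + 2*x + 2.55*|x|
L = 8, alpha = 0.0454
Iteration 1: beta = 0.0, y = -4.0399 + 0.0*(-4.0399 + 4.0399) = -4.0399
  grad(y) = -30.3192, v = y - alpha*grad = -2.6634
  prox(v) = soft_thresh(-2.6634, 0.1158) = -2.5476
Iteration 2: beta = 0.3333, y = -2.5476 + 0.3333*(-2.5476 + 4.0399) = -2.0502
  grad(y) = -14.4017, v = y - alpha*grad = -1.3964
  prox(v) = soft_thresh(-1.3964, 0.1158) = -1.2806
Iteration 3: beta = 0.5, y = -1.2806 + 0.5*(-1.2806 + 2.5476) = -0.6471
  grad(y) = -3.1768, v = y - alpha*grad = -0.5029
  prox(v) = soft_thresh(-0.5029, 0.1158) = -0.3871
f(x_3) = 4*(-0.3871)^2 + 2*(-0.3871) + 2.55*|-0.3871| = 0.8123


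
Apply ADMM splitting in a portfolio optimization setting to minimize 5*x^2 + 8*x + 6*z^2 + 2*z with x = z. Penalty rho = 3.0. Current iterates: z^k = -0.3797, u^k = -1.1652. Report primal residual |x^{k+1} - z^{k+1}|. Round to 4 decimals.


ADMM iteration with rho = 3.0, z^k = -0.3797, u^k = -1.1652
Step 1: x-update.
Minimize 5*x^2 + 8*x + (3.0/2)*(x + 0.3797 - 1.1652)^2
FOC: (2*5 + 3.0)*x = -8 + 3.0*(-0.3797 + 1.1652)
x^{k+1} = -0.4341
Step 2: z-update.
Minimize 6*z^2 + 2*z + (3.0/2)*(-0.4341 - z - 1.1652)^2
FOC: (2*6 + 3.0)*z = -2 + 3.0*(-0.4341 - 1.1652)
z^{k+1} = -0.4532
Step 3: u-update.
u^{k+1} = -1.1652 - 0.4341 + 0.4532 = -1.1461
Step 4: Primal residual = |-0.4341 + 0.4532| = 0.0191


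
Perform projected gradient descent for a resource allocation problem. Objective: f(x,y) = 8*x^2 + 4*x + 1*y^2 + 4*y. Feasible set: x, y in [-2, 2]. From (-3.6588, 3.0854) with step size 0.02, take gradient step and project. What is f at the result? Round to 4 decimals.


Step 1: Compute gradient at (-3.6588, 3.0854).
grad_x = 2*8*-3.6588 + 4 = -54.5408
grad_y = 2*1*3.0854 + 4 = 10.1708
Step 2: Gradient step.
x_raw = -3.6588 - 0.02*-54.5408 = -2.568
y_raw = 3.0854 - 0.02*10.1708 = 2.882
Step 3: Project onto [-2, 2].
x_proj = clip(-2.568) = -2.0
y_proj = clip(2.882) = 2.0
Step 4: Evaluate f.
f(-2.0, 2.0) = 36.0


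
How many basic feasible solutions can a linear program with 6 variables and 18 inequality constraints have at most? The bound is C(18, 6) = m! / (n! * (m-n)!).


Each vertex corresponds to some choice of n active constraints out of m, so the number of vertices is at most C(m, n) = m! / (n!(m-n)!).
m = 18, n = 6
Numerator: 18 * 17 * 16 * 15 * 14 * 13
Denominator: 6! = 720
C(18, 6) = 18564


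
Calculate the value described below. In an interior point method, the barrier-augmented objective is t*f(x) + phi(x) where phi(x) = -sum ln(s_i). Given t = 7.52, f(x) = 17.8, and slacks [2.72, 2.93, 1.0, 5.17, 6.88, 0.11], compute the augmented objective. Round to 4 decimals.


Step 1: Compute log-barrier.
ln values: [1.0006, 1.075, 0.0, 1.6429, 1.9286, -2.2073]
phi = -(1.0006 + 1.075 + 0.0 + 1.6429 + 1.9286 - 2.2073) = -3.4399
Step 2: Compute augmented objective.
t*f(x) = 7.52*17.8 = 133.856
Total = 133.856 - 3.4399 = 130.4161


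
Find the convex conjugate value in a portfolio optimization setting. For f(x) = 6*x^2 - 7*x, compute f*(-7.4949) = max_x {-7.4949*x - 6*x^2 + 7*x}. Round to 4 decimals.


f*(y) = sup_x {y*x - a*x^2 - b*x} = sup_x {(y-b)*x - a*x^2}
FOC: (y - b) - 2a*x = 0 => x* = (y - b)/(2a)
x* = (-7.4949 + 7)/(2*6) = -0.0412
f*(-7.4949) = (y-b)^2/(4a) = (-7.4949 + 7)^2/(4*6)
= 0.2449/24 = 0.0102


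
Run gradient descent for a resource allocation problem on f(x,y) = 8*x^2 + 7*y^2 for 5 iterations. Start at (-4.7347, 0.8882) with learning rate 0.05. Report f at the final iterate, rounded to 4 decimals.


Gradient descent on f(x,y) = 8*x^2 + 7*y^2.
Starting point: (-4.7347, 0.8882), alpha = 0.05
Step 1: grad_x = 2*8*-4.7347 = -75.7552, grad_y = 2*7*0.8882 = 12.4348
  x_1 = -4.7347 - 0.05*-75.7552 = -0.9469
  y_1 = 0.8882 - 0.05*12.4348 = 0.2665
Step 2: grad_x = 2*8*-0.9469 = -15.151, grad_y = 2*7*0.2665 = 3.7304
  x_2 = -0.9469 - 0.05*-15.151 = -0.1894
  y_2 = 0.2665 - 0.05*3.7304 = 0.0799
Step 3: grad_x = 2*8*-0.1894 = -3.0302, grad_y = 2*7*0.0799 = 1.1191
  x_3 = -0.1894 - 0.05*-3.0302 = -0.0379
  y_3 = 0.0799 - 0.05*1.1191 = 0.024
Step 4: grad_x = 2*8*-0.0379 = -0.606, grad_y = 2*7*0.024 = 0.3357
  x_4 = -0.0379 - 0.05*-0.606 = -0.0076
  y_4 = 0.024 - 0.05*0.3357 = 0.0072
Step 5: grad_x = 2*8*-0.0076 = -0.1212, grad_y = 2*7*0.0072 = 0.1007
  x_5 = -0.0076 - 0.05*-0.1212 = -0.0015
  y_5 = 0.0072 - 0.05*0.1007 = 0.0022
f(-0.0015, 0.0022) = 8*(-0.0015)^2 + 7*0.0022^2 = 0.0001


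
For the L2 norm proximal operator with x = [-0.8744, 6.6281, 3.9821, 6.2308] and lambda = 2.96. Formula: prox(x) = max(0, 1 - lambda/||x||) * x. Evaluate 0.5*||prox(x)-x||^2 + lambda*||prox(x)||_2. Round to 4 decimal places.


Step 1: Compute ||x||.
||x|| = 9.9688
Step 2: Compute scaling factor.
scale = max(0, 1 - 2.96/9.9688) = 0.7031
Step 3: prox(x) = [-0.6148, 4.66, 2.7997, 4.3807]
||prox(x)|| = 7.0088
Step 4: Proximal objective.
0.5*||prox-x||^2 = 4.3808
lambda*||prox|| = 20.746
Total = 25.1267


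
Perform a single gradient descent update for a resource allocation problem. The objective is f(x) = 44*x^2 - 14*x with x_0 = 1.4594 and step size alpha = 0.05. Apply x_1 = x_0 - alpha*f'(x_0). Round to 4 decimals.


We compute the gradient at x_0 and apply the update.
f'(x) = 88*x - 14
f'(1.4594) = 88*1.4594 - 14 = 114.4272
x_1 = 1.4594 - 0.05*114.4272 = -4.262


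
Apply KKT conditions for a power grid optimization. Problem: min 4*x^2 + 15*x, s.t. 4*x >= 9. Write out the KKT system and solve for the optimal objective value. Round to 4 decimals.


Step 1: Try lambda = 0 (constraint inactive).
x_unc = -15/(2*4) = -1.875
Check: 4*-1.875 = -7.5 < 9 -- violated!
Step 2: Constraint must be active: 4*x = 9
x* = 9/4 = 2.25
lambda = (2*4*2.25 + 15)/4 = 8.25
Step 3: Compute optimal value.
f(x*) = 4*2.25^2 + 15*2.25 = 54.0
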